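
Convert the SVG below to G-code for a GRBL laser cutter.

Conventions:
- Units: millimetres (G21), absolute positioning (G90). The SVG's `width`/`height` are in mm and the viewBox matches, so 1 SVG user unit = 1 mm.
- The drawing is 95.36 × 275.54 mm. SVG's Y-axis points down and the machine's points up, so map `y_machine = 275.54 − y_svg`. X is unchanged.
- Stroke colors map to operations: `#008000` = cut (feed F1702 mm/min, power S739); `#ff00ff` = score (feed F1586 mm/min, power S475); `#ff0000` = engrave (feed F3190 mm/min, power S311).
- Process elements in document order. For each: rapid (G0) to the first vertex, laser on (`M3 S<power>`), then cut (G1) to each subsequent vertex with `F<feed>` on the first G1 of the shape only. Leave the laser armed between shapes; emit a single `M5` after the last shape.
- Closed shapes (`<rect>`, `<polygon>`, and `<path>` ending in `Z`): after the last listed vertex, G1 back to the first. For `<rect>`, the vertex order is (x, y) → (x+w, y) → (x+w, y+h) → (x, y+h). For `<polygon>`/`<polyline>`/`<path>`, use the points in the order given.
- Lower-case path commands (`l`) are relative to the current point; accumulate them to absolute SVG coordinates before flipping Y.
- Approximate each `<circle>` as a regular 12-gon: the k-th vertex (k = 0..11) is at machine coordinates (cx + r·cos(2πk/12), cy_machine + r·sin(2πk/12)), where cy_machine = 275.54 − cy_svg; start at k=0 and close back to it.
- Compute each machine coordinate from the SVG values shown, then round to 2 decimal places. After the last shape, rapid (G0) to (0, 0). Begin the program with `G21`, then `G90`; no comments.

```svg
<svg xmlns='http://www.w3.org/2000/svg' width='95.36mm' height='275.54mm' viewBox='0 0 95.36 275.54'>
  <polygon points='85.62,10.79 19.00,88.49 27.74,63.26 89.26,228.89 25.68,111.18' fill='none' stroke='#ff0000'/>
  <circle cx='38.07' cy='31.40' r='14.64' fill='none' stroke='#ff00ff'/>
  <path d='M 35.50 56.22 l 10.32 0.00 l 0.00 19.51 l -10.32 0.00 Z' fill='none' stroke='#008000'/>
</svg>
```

G21
G90
G0 X85.62 Y264.75
M3 S311
G1 X19.00 Y187.05 F3190
G1 X27.74 Y212.28
G1 X89.26 Y46.65
G1 X25.68 Y164.36
G1 X85.62 Y264.75
G0 X52.71 Y244.14
M3 S475
G1 X50.75 Y251.46 F1586
G1 X45.39 Y256.82
G1 X38.07 Y258.78
G1 X30.75 Y256.82
G1 X25.39 Y251.46
G1 X23.43 Y244.14
G1 X25.39 Y236.82
G1 X30.75 Y231.46
G1 X38.07 Y229.50
G1 X45.39 Y231.46
G1 X50.75 Y236.82
G1 X52.71 Y244.14
G0 X35.50 Y219.32
M3 S739
G1 X45.82 Y219.32 F1702
G1 X45.82 Y199.81
G1 X35.50 Y199.81
G1 X35.50 Y219.32
M5
G0 X0.00 Y0.00

viewBox `0 0 95.36 275.54` with mm width/height → 1 unit = 1 mm. Flip: y_m = 275.54 − y_svg.

**Shape 1** — `<polygon>` closed polygon, stroke `#ff0000` → engrave (S311, F3190). Machine vertices: (85.62,264.75) → (19.00,187.05) → (27.74,212.28) → (89.26,46.65) → (25.68,164.36) → (85.62,264.75). Closed: final G1 returns to the first vertex.

**Shape 2** — `<circle>` circle, stroke `#ff00ff` → score (S475, F1586). Machine vertices: (52.71,244.14) → (50.75,251.46) → (45.39,256.82) → (38.07,258.78) → (30.75,256.82) → (25.39,251.46) → (23.43,244.14) → (25.39,236.82) → (30.75,231.46) → (38.07,229.50) → (45.39,231.46) → (50.75,236.82) → (52.71,244.14). Closed: final G1 returns to the first vertex.

**Shape 3** — `<path>` rectangle, stroke `#008000` → cut (S739, F1702). Machine vertices: (35.50,219.32) → (45.82,219.32) → (45.82,199.81) → (35.50,199.81) → (35.50,219.32). Closed: final G1 returns to the first vertex.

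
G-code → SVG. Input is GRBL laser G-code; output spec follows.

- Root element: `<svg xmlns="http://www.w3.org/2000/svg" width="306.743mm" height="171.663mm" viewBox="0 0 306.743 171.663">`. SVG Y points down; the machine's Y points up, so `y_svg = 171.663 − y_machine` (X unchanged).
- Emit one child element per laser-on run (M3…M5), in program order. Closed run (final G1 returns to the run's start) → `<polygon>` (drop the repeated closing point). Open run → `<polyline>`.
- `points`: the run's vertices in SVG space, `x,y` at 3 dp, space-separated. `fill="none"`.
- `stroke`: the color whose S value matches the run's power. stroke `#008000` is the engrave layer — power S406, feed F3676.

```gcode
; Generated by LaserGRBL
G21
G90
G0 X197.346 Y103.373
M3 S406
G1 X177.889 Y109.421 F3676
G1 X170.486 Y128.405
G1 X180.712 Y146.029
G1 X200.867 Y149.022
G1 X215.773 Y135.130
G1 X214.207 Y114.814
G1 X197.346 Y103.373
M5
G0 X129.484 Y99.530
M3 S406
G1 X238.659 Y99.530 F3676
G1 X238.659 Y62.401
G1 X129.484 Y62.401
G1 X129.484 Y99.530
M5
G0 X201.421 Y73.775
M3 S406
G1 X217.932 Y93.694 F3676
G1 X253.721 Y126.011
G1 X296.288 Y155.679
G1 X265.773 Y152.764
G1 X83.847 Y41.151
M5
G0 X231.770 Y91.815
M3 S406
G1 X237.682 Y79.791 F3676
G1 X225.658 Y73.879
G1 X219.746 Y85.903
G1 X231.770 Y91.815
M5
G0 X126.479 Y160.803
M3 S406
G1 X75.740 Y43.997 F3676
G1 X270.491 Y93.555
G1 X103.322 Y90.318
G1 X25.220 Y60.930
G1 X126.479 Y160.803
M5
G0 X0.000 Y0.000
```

<svg xmlns="http://www.w3.org/2000/svg" width="306.743mm" height="171.663mm" viewBox="0 0 306.743 171.663">
  <polygon points="197.346,68.290 177.889,62.242 170.486,43.258 180.712,25.634 200.867,22.641 215.773,36.533 214.207,56.849" fill="none" stroke="#008000"/>
  <polygon points="129.484,72.133 238.659,72.133 238.659,109.262 129.484,109.262" fill="none" stroke="#008000"/>
  <polyline points="201.421,97.888 217.932,77.969 253.721,45.652 296.288,15.984 265.773,18.899 83.847,130.512" fill="none" stroke="#008000"/>
  <polygon points="231.770,79.848 237.682,91.872 225.658,97.784 219.746,85.760" fill="none" stroke="#008000"/>
  <polygon points="126.479,10.860 75.740,127.666 270.491,78.108 103.322,81.345 25.220,110.733" fill="none" stroke="#008000"/>
</svg>

Each laser-on run becomes one SVG element. Flip Y back into SVG space with y_svg = 171.663 − y_machine. Every run uses S406, so all elements get stroke `#008000` (engrave).

Run 1: The run returns to its start, so emit a `<polygon>` with points (Y-flipped): 197.346,68.290 177.889,62.242 170.486,43.258 180.712,25.634 200.867,22.641 215.773,36.533 214.207,56.849.

Run 2: The run returns to its start, so emit a `<polygon>` with points (Y-flipped): 129.484,72.133 238.659,72.133 238.659,109.262 129.484,109.262.

Run 3: The run is open, so emit a `<polyline>` with points (Y-flipped): 201.421,97.888 217.932,77.969 253.721,45.652 296.288,15.984 265.773,18.899 83.847,130.512.

Run 4: The run returns to its start, so emit a `<polygon>` with points (Y-flipped): 231.770,79.848 237.682,91.872 225.658,97.784 219.746,85.760.

Run 5: The run returns to its start, so emit a `<polygon>` with points (Y-flipped): 126.479,10.860 75.740,127.666 270.491,78.108 103.322,81.345 25.220,110.733.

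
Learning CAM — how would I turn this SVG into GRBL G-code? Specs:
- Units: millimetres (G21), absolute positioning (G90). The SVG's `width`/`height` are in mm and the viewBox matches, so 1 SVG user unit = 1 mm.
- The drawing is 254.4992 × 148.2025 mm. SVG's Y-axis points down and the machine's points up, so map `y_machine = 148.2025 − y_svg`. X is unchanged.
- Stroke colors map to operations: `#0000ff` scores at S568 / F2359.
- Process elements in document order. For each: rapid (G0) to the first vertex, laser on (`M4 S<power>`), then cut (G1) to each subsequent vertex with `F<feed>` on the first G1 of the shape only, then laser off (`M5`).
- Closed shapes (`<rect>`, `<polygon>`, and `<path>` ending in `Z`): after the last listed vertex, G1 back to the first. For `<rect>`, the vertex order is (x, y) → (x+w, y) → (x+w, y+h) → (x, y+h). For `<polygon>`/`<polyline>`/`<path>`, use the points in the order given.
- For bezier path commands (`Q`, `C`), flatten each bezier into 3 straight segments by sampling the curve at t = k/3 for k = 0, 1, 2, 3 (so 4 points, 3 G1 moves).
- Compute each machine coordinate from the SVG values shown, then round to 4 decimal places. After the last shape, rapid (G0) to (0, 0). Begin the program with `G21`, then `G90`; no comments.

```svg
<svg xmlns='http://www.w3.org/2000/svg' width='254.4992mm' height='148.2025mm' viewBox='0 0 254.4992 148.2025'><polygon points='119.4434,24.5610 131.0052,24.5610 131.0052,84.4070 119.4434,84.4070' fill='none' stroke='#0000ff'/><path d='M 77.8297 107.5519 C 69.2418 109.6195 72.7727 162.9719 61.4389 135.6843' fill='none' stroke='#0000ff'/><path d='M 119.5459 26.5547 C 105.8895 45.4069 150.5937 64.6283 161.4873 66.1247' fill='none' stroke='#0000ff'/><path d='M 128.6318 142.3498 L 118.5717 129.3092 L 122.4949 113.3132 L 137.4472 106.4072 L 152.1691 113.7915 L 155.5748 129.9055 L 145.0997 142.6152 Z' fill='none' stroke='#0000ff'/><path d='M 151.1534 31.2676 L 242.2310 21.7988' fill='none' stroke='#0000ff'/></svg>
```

G21
G90
G0 X119.4434 Y123.6415
M4 S568
G1 X131.0052 Y123.6415 F2359
G1 X131.0052 Y63.7955
G1 X119.4434 Y63.7955
G1 X119.4434 Y123.6415
M5
G0 X77.8297 Y40.6506
M4 S568
G1 X72.2820 Y26.3742 F2359
G1 X68.8172 Y7.2245
G1 X61.4389 Y12.5182
M5
G0 X119.5459 Y121.6478
M4 S568
G1 X121.9293 Y103.3427 F2359
G1 X142.7372 Y88.8124
G1 X161.4873 Y82.0778
M5
G0 X128.6318 Y5.8527
M4 S568
G1 X118.5717 Y18.8933 F2359
G1 X122.4949 Y34.8893
G1 X137.4472 Y41.7953
G1 X152.1691 Y34.4110
G1 X155.5748 Y18.2970
G1 X145.0997 Y5.5873
G1 X128.6318 Y5.8527
M5
G0 X151.1534 Y116.9349
M4 S568
G1 X242.2310 Y126.4037 F2359
M5
G0 X0.0000 Y0.0000

Since the viewBox matches the mm dimensions, user units are millimetres directly. The only transform is the Y-flip y_m = 148.2025 − y_svg.

Shape 1 is a rectangle drawn with `<polygon>`. Its stroke #0000ff means score at S568, F2359. After flipping Y the toolpath is (119.4434,123.6415) → (131.0052,123.6415) → (131.0052,63.7955) → (119.4434,63.7955) → (119.4434,123.6415), returning to the start.

Shape 2 is a cubic bezier drawn with `<path>`. Its stroke #0000ff means score at S568, F2359. After flipping Y the toolpath is (77.8297,40.6506) → (72.2820,26.3742) → (68.8172,7.2245) → (61.4389,12.5182).

Shape 3 is a cubic bezier drawn with `<path>`. Its stroke #0000ff means score at S568, F2359. After flipping Y the toolpath is (119.5459,121.6478) → (121.9293,103.3427) → (142.7372,88.8124) → (161.4873,82.0778).

Shape 4 is a regular polygon drawn with `<path>`. Its stroke #0000ff means score at S568, F2359. After flipping Y the toolpath is (128.6318,5.8527) → (118.5717,18.8933) → (122.4949,34.8893) → (137.4472,41.7953) → (152.1691,34.4110) → (155.5748,18.2970) → (145.0997,5.5873) → (128.6318,5.8527), returning to the start.

Shape 5 is a line segment drawn with `<path>`. Its stroke #0000ff means score at S568, F2359. After flipping Y the toolpath is (151.1534,116.9349) → (242.2310,126.4037).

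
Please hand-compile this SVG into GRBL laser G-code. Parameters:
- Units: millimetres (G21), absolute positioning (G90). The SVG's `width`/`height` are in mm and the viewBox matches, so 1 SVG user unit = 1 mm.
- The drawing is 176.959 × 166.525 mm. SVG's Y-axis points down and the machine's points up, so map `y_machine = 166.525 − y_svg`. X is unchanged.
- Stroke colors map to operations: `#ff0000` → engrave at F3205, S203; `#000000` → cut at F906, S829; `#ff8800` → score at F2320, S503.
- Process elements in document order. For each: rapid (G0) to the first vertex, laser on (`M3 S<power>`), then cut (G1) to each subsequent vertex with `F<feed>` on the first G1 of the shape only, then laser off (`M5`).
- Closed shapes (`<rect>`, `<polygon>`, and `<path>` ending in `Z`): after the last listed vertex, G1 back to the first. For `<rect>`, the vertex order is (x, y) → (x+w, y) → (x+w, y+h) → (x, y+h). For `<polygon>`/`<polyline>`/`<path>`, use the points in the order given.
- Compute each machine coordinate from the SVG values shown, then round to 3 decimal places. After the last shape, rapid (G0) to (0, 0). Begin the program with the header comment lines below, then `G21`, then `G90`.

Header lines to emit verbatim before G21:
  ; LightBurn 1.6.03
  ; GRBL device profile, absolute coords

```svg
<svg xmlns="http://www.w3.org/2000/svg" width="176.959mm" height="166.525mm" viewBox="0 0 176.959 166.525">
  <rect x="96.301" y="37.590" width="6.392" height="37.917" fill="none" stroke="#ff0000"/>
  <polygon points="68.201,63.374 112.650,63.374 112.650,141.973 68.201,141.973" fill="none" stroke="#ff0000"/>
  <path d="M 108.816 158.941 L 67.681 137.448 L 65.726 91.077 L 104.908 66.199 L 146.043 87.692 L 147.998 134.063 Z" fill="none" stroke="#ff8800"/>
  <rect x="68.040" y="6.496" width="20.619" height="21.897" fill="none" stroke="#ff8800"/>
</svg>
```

; LightBurn 1.6.03
; GRBL device profile, absolute coords
G21
G90
G0 X96.301 Y128.935
M3 S203
G1 X102.693 Y128.935 F3205
G1 X102.693 Y91.018
G1 X96.301 Y91.018
G1 X96.301 Y128.935
M5
G0 X68.201 Y103.151
M3 S203
G1 X112.650 Y103.151 F3205
G1 X112.650 Y24.552
G1 X68.201 Y24.552
G1 X68.201 Y103.151
M5
G0 X108.816 Y7.584
M3 S503
G1 X67.681 Y29.077 F2320
G1 X65.726 Y75.448
G1 X104.908 Y100.326
G1 X146.043 Y78.833
G1 X147.998 Y32.462
G1 X108.816 Y7.584
M5
G0 X68.040 Y160.029
M3 S503
G1 X88.659 Y160.029 F2320
G1 X88.659 Y138.132
G1 X68.040 Y138.132
G1 X68.040 Y160.029
M5
G0 X0.000 Y0.000

Since the viewBox matches the mm dimensions, user units are millimetres directly. The only transform is the Y-flip y_m = 166.525 − y_svg.

Shape 1 is a rectangle drawn with `<rect>`. Its stroke #ff0000 means engrave at S203, F3205. After flipping Y the toolpath is (96.301,128.935) → (102.693,128.935) → (102.693,91.018) → (96.301,91.018) → (96.301,128.935), returning to the start.

Shape 2 is a rectangle drawn with `<polygon>`. Its stroke #ff0000 means engrave at S203, F3205. After flipping Y the toolpath is (68.201,103.151) → (112.650,103.151) → (112.650,24.552) → (68.201,24.552) → (68.201,103.151), returning to the start.

Shape 3 is a regular polygon drawn with `<path>`. Its stroke #ff8800 means score at S503, F2320. After flipping Y the toolpath is (108.816,7.584) → (67.681,29.077) → (65.726,75.448) → (104.908,100.326) → (146.043,78.833) → (147.998,32.462) → (108.816,7.584), returning to the start.

Shape 4 is a rectangle drawn with `<rect>`. Its stroke #ff8800 means score at S503, F2320. After flipping Y the toolpath is (68.040,160.029) → (88.659,160.029) → (88.659,138.132) → (68.040,138.132) → (68.040,160.029), returning to the start.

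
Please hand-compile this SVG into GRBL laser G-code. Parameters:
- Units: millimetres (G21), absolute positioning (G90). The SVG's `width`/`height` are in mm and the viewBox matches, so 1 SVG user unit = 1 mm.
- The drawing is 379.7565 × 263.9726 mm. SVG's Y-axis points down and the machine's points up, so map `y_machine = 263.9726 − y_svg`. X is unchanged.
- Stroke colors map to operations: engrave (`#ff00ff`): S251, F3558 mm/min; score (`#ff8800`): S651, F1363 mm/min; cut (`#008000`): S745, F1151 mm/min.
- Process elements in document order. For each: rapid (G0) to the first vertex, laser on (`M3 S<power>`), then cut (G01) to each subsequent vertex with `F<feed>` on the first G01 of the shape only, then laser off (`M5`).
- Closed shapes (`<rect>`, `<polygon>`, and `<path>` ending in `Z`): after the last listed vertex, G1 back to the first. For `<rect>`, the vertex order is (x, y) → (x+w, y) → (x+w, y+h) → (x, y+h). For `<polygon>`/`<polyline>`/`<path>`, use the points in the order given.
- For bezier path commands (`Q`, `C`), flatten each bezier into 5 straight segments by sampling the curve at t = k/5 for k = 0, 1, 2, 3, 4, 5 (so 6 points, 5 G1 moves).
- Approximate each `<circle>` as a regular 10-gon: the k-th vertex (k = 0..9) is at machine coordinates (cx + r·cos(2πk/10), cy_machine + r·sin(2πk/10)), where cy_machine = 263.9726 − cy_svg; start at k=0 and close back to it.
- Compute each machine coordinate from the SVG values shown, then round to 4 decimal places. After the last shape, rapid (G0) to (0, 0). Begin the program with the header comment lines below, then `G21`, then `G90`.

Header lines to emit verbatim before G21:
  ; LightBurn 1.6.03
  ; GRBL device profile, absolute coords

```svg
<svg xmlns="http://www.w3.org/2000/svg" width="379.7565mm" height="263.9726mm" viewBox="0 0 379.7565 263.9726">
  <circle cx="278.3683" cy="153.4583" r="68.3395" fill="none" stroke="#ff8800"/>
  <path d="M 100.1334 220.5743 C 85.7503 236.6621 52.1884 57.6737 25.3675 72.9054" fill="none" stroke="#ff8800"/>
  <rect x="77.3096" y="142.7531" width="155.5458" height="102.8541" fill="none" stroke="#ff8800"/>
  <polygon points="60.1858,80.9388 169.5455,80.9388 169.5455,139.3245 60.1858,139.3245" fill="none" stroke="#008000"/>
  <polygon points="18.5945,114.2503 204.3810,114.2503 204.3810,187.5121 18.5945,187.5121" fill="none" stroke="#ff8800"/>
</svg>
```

viewBox `0 0 379.7565 263.9726` with mm width/height → 1 unit = 1 mm. Flip: y_m = 263.9726 − y_svg.

**Shape 1** — `<circle>` circle, stroke `#ff8800` → score (S651, F1363). Machine vertices: (346.7078,110.5143) → (333.6561,150.6833) → (299.4864,175.5090) → (257.2502,175.5090) → (223.0805,150.6833) → (210.0288,110.5143) → (223.0805,70.3453) → (257.2502,45.5196) → (299.4864,45.5196) → (333.6561,70.3453) → (346.7078,110.5143). Closed: final G1 returns to the first vertex.

**Shape 2** — `<path>` cubic bezier, stroke `#ff8800` → score (S651, F1363). Control points (SVG): P0=(100.1334,220.5743), P1=(85.7503,236.6621), P2=(52.1884,57.6737), P3=(25.3675,72.9054); sampled at t=k/5. Machine vertices: (100.1334,43.3983) → (89.4094,54.0404) → (75.3267,92.8146) → (59.1294,141.0346) → (42.0616,180.0142) → (25.3675,191.0672). Open path.

**Shape 3** — `<rect>` rectangle, stroke `#ff8800` → score (S651, F1363). Machine vertices: (77.3096,121.2195) → (232.8554,121.2195) → (232.8554,18.3654) → (77.3096,18.3654) → (77.3096,121.2195). Closed: final G1 returns to the first vertex.

**Shape 4** — `<polygon>` rectangle, stroke `#008000` → cut (S745, F1151). Machine vertices: (60.1858,183.0338) → (169.5455,183.0338) → (169.5455,124.6481) → (60.1858,124.6481) → (60.1858,183.0338). Closed: final G1 returns to the first vertex.

**Shape 5** — `<polygon>` rectangle, stroke `#ff8800` → score (S651, F1363). Machine vertices: (18.5945,149.7223) → (204.3810,149.7223) → (204.3810,76.4605) → (18.5945,76.4605) → (18.5945,149.7223). Closed: final G1 returns to the first vertex.

; LightBurn 1.6.03
; GRBL device profile, absolute coords
G21
G90
G0 X346.7078 Y110.5143
M3 S651
G01 X333.6561 Y150.6833 F1363
G01 X299.4864 Y175.5090
G01 X257.2502 Y175.5090
G01 X223.0805 Y150.6833
G01 X210.0288 Y110.5143
G01 X223.0805 Y70.3453
G01 X257.2502 Y45.5196
G01 X299.4864 Y45.5196
G01 X333.6561 Y70.3453
G01 X346.7078 Y110.5143
M5
G0 X100.1334 Y43.3983
M3 S651
G01 X89.4094 Y54.0404 F1363
G01 X75.3267 Y92.8146
G01 X59.1294 Y141.0346
G01 X42.0616 Y180.0142
G01 X25.3675 Y191.0672
M5
G0 X77.3096 Y121.2195
M3 S651
G01 X232.8554 Y121.2195 F1363
G01 X232.8554 Y18.3654
G01 X77.3096 Y18.3654
G01 X77.3096 Y121.2195
M5
G0 X60.1858 Y183.0338
M3 S745
G01 X169.5455 Y183.0338 F1151
G01 X169.5455 Y124.6481
G01 X60.1858 Y124.6481
G01 X60.1858 Y183.0338
M5
G0 X18.5945 Y149.7223
M3 S651
G01 X204.3810 Y149.7223 F1363
G01 X204.3810 Y76.4605
G01 X18.5945 Y76.4605
G01 X18.5945 Y149.7223
M5
G0 X0.0000 Y0.0000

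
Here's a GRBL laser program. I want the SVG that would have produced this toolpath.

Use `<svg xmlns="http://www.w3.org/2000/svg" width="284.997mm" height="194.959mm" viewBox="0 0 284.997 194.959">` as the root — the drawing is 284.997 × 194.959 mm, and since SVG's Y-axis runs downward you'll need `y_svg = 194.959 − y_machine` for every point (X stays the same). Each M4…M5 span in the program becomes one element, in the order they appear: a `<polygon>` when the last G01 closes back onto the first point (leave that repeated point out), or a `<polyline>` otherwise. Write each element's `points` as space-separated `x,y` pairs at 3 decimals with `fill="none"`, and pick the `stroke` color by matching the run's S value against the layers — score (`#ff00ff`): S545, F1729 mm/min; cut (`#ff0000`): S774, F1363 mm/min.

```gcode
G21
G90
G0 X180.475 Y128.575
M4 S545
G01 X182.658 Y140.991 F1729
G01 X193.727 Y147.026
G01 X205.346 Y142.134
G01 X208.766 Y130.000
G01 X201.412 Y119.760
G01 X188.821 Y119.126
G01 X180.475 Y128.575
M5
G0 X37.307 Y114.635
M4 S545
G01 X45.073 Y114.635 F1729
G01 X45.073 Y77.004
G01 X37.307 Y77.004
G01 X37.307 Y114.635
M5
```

<svg xmlns="http://www.w3.org/2000/svg" width="284.997mm" height="194.959mm" viewBox="0 0 284.997 194.959">
  <polygon points="180.475,66.384 182.658,53.968 193.727,47.933 205.346,52.825 208.766,64.959 201.412,75.199 188.821,75.833" fill="none" stroke="#ff00ff"/>
  <polygon points="37.307,80.324 45.073,80.324 45.073,117.955 37.307,117.955" fill="none" stroke="#ff00ff"/>
</svg>

Each laser-on run becomes one SVG element. Flip Y back into SVG space with y_svg = 194.959 − y_machine. Every run uses S545, so all elements get stroke `#ff00ff` (score).

Run 1: The run returns to its start, so emit a `<polygon>` with points (Y-flipped): 180.475,66.384 182.658,53.968 193.727,47.933 205.346,52.825 208.766,64.959 201.412,75.199 188.821,75.833.

Run 2: The run returns to its start, so emit a `<polygon>` with points (Y-flipped): 37.307,80.324 45.073,80.324 45.073,117.955 37.307,117.955.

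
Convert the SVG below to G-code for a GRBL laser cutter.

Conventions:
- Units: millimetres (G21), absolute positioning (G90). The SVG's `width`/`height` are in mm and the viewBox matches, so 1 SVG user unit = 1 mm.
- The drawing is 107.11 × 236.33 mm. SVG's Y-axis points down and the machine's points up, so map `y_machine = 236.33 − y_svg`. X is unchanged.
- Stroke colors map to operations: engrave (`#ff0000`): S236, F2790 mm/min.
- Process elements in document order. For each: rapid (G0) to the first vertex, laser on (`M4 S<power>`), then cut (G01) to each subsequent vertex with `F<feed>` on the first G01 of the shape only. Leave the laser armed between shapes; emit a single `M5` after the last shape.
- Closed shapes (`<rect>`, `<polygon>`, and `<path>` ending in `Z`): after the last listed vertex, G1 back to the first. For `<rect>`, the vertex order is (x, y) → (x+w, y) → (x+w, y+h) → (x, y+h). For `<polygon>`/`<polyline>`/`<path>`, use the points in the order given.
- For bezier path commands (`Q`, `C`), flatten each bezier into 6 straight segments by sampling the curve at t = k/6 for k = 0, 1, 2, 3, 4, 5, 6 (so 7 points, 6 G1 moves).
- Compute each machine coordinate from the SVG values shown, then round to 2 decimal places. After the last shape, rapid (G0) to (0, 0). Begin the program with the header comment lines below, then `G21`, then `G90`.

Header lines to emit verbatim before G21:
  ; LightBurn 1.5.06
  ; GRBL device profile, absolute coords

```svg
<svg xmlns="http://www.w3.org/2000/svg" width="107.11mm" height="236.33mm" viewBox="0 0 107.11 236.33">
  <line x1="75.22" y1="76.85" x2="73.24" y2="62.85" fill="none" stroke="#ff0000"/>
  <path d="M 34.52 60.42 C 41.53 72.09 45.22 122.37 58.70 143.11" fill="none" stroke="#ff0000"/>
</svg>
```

Since the viewBox matches the mm dimensions, user units are millimetres directly. The only transform is the Y-flip y_m = 236.33 − y_svg.

Shape 1 is a line segment drawn with `<line>`. Its stroke #ff0000 means engrave at S236, F2790. After flipping Y the toolpath is (75.22,159.48) → (73.24,173.48).

Shape 2 is a cubic bezier drawn with `<path>`. Its stroke #ff0000 means engrave at S236, F2790. After flipping Y the toolpath is (34.52,175.91) → (37.81,167.17) → (40.91,153.89) → (44.18,137.97) → (48.00,121.28) → (52.72,105.74) → (58.70,93.22).

; LightBurn 1.5.06
; GRBL device profile, absolute coords
G21
G90
G0 X75.22 Y159.48
M4 S236
G01 X73.24 Y173.48 F2790
G0 X34.52 Y175.91
M4 S236
G01 X37.81 Y167.17 F2790
G01 X40.91 Y153.89
G01 X44.18 Y137.97
G01 X48.00 Y121.28
G01 X52.72 Y105.74
G01 X58.70 Y93.22
M5
G0 X0.00 Y0.00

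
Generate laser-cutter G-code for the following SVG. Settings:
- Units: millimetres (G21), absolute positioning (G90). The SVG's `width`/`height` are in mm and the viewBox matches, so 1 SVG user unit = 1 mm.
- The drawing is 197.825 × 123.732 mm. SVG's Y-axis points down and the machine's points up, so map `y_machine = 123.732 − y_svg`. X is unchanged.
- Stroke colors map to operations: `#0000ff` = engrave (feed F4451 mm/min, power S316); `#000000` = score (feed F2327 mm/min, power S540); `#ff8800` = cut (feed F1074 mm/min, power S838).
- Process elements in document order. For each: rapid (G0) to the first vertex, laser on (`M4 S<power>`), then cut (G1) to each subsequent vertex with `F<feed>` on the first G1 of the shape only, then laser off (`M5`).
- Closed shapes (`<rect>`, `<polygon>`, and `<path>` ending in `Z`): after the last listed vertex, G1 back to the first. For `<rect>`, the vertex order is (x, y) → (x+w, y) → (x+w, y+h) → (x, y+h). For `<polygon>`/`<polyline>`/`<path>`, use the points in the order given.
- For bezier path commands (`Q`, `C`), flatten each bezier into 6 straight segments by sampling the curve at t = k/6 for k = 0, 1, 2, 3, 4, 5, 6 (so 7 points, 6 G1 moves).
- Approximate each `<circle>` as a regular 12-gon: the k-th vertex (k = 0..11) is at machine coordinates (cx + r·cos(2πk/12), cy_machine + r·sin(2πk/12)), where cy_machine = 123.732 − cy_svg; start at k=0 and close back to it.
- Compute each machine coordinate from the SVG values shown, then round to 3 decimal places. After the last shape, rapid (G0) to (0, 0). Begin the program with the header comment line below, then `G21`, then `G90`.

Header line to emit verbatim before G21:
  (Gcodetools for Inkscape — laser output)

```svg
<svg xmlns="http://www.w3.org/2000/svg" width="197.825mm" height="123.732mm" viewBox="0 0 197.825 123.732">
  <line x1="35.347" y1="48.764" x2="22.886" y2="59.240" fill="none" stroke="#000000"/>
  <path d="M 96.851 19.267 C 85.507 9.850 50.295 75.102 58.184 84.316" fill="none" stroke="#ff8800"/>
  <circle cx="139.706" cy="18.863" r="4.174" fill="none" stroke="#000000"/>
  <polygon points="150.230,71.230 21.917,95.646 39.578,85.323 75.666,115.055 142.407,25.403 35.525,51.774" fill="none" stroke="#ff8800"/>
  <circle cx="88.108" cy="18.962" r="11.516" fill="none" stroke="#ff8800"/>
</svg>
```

Since the viewBox matches the mm dimensions, user units are millimetres directly. The only transform is the Y-flip y_m = 123.732 − y_svg.

Shape 1 is a line segment drawn with `<line>`. Its stroke #000000 means score at S540, F2327. After flipping Y the toolpath is (35.347,74.968) → (22.886,64.492).

Shape 2 is a cubic bezier drawn with `<path>`. Its stroke #ff8800 means cut at S838, F1074. After flipping Y the toolpath is (96.851,104.465) → (89.500,103.556) → (80.031,93.833) → (70.305,78.927) → (62.182,62.468) → (57.521,48.088) → (58.184,39.416).

Shape 3 is a circle drawn with `<circle>`. Its stroke #000000 means score at S540, F2327. After flipping Y the toolpath is (143.880,104.869) → (143.321,106.956) → (141.793,108.484) → (139.706,109.043) → (137.619,108.484) → (136.091,106.956) → (135.532,104.869) → (136.091,102.782) → (137.619,101.254) → (139.706,100.695) → (141.793,101.254) → (143.321,102.782) → (143.880,104.869), returning to the start.

Shape 4 is a closed polygon drawn with `<polygon>`. Its stroke #ff8800 means cut at S838, F1074. After flipping Y the toolpath is (150.230,52.502) → (21.917,28.086) → (39.578,38.409) → (75.666,8.677) → (142.407,98.329) → (35.525,71.958) → (150.230,52.502), returning to the start.

Shape 5 is a circle drawn with `<circle>`. Its stroke #ff8800 means cut at S838, F1074. After flipping Y the toolpath is (99.624,104.770) → (98.081,110.528) → (93.866,114.743) → (88.108,116.286) → (82.350,114.743) → (78.135,110.528) → (76.592,104.770) → (78.135,99.012) → (82.350,94.797) → (88.108,93.254) → (93.866,94.797) → (98.081,99.012) → (99.624,104.770), returning to the start.

(Gcodetools for Inkscape — laser output)
G21
G90
G0 X35.347 Y74.968
M4 S540
G1 X22.886 Y64.492 F2327
M5
G0 X96.851 Y104.465
M4 S838
G1 X89.500 Y103.556 F1074
G1 X80.031 Y93.833
G1 X70.305 Y78.927
G1 X62.182 Y62.468
G1 X57.521 Y48.088
G1 X58.184 Y39.416
M5
G0 X143.880 Y104.869
M4 S540
G1 X143.321 Y106.956 F2327
G1 X141.793 Y108.484
G1 X139.706 Y109.043
G1 X137.619 Y108.484
G1 X136.091 Y106.956
G1 X135.532 Y104.869
G1 X136.091 Y102.782
G1 X137.619 Y101.254
G1 X139.706 Y100.695
G1 X141.793 Y101.254
G1 X143.321 Y102.782
G1 X143.880 Y104.869
M5
G0 X150.230 Y52.502
M4 S838
G1 X21.917 Y28.086 F1074
G1 X39.578 Y38.409
G1 X75.666 Y8.677
G1 X142.407 Y98.329
G1 X35.525 Y71.958
G1 X150.230 Y52.502
M5
G0 X99.624 Y104.770
M4 S838
G1 X98.081 Y110.528 F1074
G1 X93.866 Y114.743
G1 X88.108 Y116.286
G1 X82.350 Y114.743
G1 X78.135 Y110.528
G1 X76.592 Y104.770
G1 X78.135 Y99.012
G1 X82.350 Y94.797
G1 X88.108 Y93.254
G1 X93.866 Y94.797
G1 X98.081 Y99.012
G1 X99.624 Y104.770
M5
G0 X0.000 Y0.000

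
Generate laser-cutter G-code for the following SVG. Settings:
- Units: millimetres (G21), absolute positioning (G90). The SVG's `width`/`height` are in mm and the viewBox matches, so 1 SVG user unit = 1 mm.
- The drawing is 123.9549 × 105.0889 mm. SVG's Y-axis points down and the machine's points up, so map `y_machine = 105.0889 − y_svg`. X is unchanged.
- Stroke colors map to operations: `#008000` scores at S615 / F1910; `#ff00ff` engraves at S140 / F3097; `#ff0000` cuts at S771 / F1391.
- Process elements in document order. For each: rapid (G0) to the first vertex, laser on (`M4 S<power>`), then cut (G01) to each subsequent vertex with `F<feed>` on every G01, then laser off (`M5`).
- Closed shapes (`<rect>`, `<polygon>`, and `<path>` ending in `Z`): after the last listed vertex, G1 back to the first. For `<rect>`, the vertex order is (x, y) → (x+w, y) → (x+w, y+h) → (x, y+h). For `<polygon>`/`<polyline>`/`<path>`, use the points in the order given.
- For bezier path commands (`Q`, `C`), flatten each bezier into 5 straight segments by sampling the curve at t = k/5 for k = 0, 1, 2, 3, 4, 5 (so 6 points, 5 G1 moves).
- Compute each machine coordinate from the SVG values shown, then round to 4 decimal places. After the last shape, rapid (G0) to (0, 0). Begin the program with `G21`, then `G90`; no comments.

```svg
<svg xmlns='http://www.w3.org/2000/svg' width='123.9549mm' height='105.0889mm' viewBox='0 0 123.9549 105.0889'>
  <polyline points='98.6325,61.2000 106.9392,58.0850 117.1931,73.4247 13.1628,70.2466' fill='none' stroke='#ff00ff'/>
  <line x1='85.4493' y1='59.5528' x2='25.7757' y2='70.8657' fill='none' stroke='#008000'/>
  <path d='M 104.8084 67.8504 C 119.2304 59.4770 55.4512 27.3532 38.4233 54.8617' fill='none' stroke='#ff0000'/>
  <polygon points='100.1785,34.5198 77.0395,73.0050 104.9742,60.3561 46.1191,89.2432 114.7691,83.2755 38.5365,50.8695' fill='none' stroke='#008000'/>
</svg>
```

G21
G90
G0 X98.6325 Y43.8889
M4 S140
G01 X106.9392 Y47.0039 F3097
G01 X117.1931 Y31.6642 F3097
G01 X13.1628 Y34.8423 F3097
M5
G0 X85.4493 Y45.5361
M4 S615
G01 X25.7757 Y34.2232 F1910
M5
G0 X104.8084 Y37.2385
M4 S771
G01 X105.0771 Y44.4455 F1391
G01 X92.5752 Y53.3503 F1391
G01 X73.3004 Y59.9504 F1391
G01 X53.2506 Y60.2435 F1391
G01 X38.4233 Y50.2272 F1391
M5
G0 X100.1785 Y70.5691
M4 S615
G01 X77.0395 Y32.0839 F1910
G01 X104.9742 Y44.7328 F1910
G01 X46.1191 Y15.8457 F1910
G01 X114.7691 Y21.8134 F1910
G01 X38.5365 Y54.2194 F1910
G01 X100.1785 Y70.5691 F1910
M5
G0 X0.0000 Y0.0000

Since the viewBox matches the mm dimensions, user units are millimetres directly. The only transform is the Y-flip y_m = 105.0889 − y_svg.

Shape 1 is a open polyline drawn with `<polyline>`. Its stroke #ff00ff means engrave at S140, F3097. After flipping Y the toolpath is (98.6325,43.8889) → (106.9392,47.0039) → (117.1931,31.6642) → (13.1628,34.8423).

Shape 2 is a line segment drawn with `<line>`. Its stroke #008000 means score at S615, F1910. After flipping Y the toolpath is (85.4493,45.5361) → (25.7757,34.2232).

Shape 3 is a cubic bezier drawn with `<path>`. Its stroke #ff0000 means cut at S771, F1391. After flipping Y the toolpath is (104.8084,37.2385) → (105.0771,44.4455) → (92.5752,53.3503) → (73.3004,59.9504) → (53.2506,60.2435) → (38.4233,50.2272).

Shape 4 is a closed polygon drawn with `<polygon>`. Its stroke #008000 means score at S615, F1910. After flipping Y the toolpath is (100.1785,70.5691) → (77.0395,32.0839) → (104.9742,44.7328) → (46.1191,15.8457) → (114.7691,21.8134) → (38.5365,54.2194) → (100.1785,70.5691), returning to the start.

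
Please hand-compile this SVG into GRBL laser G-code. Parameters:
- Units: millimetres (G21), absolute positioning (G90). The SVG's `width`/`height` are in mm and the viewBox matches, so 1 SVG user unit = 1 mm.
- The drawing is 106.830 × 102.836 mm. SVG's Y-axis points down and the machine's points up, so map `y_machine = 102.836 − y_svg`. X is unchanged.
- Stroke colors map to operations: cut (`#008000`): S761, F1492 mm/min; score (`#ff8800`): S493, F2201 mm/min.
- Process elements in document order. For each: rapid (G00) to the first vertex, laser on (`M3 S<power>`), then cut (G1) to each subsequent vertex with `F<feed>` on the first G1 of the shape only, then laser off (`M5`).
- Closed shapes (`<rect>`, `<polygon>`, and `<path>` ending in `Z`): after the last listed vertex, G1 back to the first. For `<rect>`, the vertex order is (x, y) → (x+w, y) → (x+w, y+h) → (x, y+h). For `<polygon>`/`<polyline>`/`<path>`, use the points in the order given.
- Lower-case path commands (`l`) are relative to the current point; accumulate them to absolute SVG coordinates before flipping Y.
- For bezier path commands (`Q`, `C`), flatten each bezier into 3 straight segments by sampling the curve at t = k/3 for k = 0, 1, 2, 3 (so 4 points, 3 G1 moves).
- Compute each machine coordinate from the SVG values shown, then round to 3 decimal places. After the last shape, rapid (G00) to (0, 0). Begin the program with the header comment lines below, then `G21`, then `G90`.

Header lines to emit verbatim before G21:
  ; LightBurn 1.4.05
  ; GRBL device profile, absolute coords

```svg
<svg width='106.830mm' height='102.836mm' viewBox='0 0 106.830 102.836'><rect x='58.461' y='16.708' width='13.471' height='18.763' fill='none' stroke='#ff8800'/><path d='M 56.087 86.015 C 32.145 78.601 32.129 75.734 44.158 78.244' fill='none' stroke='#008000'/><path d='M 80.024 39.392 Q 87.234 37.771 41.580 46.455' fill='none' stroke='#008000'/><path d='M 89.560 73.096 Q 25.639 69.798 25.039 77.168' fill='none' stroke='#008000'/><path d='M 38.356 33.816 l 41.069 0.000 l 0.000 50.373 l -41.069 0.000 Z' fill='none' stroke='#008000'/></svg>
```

viewBox `0 0 106.830 102.836` with mm width/height → 1 unit = 1 mm. Flip: y_m = 102.836 − y_svg.

**Shape 1** — `<rect>` rectangle, stroke `#ff8800` → score (S493, F2201). Machine vertices: (58.461,86.128) → (71.932,86.128) → (71.932,67.365) → (58.461,67.365) → (58.461,86.128). Closed: final G1 returns to the first vertex.

**Shape 2** — `<path>` cubic bezier, stroke `#008000` → cut (S761, F1492). Control points (SVG): P0=(56.087,86.015), P1=(32.145,78.601), P2=(32.129,75.734), P3=(44.158,78.244); sampled at t=k/3. Machine vertices: (56.087,16.821) → (39.680,22.689) → (36.584,25.340) → (44.158,24.592). Open path.

**Shape 3** — `<path>` quadratic bezier, stroke `#008000` → cut (S761, F1492). Control points (SVG): P0=(80.024,39.392), P1=(87.234,37.771), P2=(41.580,46.455); sampled at t=k/3. Machine vertices: (80.024,63.444) → (78.957,63.380) → (66.142,61.025) → (41.580,56.381). Open path.

**Shape 4** — `<path>` quadratic bezier, stroke `#008000` → cut (S761, F1492). Control points (SVG): P0=(89.560,73.096), P1=(25.639,69.798), P2=(25.039,77.168); sampled at t=k/3. Machine vertices: (89.560,29.740) → (53.982,30.753) → (32.475,29.396) → (25.039,25.668). Open path.

**Shape 5** — `<path>` rectangle, stroke `#008000` → cut (S761, F1492). Machine vertices: (38.356,69.020) → (79.425,69.020) → (79.425,18.647) → (38.356,18.647) → (38.356,69.020). Closed: final G1 returns to the first vertex.

; LightBurn 1.4.05
; GRBL device profile, absolute coords
G21
G90
G00 X58.461 Y86.128
M3 S493
G1 X71.932 Y86.128 F2201
G1 X71.932 Y67.365
G1 X58.461 Y67.365
G1 X58.461 Y86.128
M5
G00 X56.087 Y16.821
M3 S761
G1 X39.680 Y22.689 F1492
G1 X36.584 Y25.340
G1 X44.158 Y24.592
M5
G00 X80.024 Y63.444
M3 S761
G1 X78.957 Y63.380 F1492
G1 X66.142 Y61.025
G1 X41.580 Y56.381
M5
G00 X89.560 Y29.740
M3 S761
G1 X53.982 Y30.753 F1492
G1 X32.475 Y29.396
G1 X25.039 Y25.668
M5
G00 X38.356 Y69.020
M3 S761
G1 X79.425 Y69.020 F1492
G1 X79.425 Y18.647
G1 X38.356 Y18.647
G1 X38.356 Y69.020
M5
G00 X0.000 Y0.000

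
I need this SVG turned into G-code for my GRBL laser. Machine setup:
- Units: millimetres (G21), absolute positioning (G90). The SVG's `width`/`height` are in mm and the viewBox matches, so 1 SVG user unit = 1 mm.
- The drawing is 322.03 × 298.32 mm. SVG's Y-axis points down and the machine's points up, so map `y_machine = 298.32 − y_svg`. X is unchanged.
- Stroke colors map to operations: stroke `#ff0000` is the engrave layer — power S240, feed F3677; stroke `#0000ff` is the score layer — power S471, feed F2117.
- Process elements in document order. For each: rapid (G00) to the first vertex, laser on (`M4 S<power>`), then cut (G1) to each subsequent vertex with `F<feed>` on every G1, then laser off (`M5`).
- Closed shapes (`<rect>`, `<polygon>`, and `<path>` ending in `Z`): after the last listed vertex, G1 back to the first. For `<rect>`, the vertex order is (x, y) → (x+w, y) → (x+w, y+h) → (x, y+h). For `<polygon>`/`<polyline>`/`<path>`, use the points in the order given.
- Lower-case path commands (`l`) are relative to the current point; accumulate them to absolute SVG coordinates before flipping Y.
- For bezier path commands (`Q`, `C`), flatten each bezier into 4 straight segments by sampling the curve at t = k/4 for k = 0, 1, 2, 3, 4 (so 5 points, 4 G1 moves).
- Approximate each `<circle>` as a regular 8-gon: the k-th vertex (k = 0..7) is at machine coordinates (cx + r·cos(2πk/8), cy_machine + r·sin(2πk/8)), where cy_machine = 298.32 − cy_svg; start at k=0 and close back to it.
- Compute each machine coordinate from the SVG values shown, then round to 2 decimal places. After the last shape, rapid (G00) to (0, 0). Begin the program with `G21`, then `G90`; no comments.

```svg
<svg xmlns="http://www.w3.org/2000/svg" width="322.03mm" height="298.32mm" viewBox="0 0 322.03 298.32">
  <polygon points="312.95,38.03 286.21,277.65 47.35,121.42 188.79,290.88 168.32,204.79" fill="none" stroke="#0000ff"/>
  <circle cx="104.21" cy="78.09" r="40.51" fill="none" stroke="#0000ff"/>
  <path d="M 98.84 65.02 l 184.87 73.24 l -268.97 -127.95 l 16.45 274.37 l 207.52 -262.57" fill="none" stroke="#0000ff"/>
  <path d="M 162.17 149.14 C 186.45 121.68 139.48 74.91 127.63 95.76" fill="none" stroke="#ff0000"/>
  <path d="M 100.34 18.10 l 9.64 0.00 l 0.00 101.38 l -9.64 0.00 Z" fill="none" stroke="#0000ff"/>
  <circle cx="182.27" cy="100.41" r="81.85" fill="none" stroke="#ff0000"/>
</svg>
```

G21
G90
G00 X312.95 Y260.29
M4 S471
G1 X286.21 Y20.67 F2117
G1 X47.35 Y176.90 F2117
G1 X188.79 Y7.44 F2117
G1 X168.32 Y93.53 F2117
G1 X312.95 Y260.29 F2117
M5
G00 X144.72 Y220.23
M4 S471
G1 X132.85 Y248.87 F2117
G1 X104.21 Y260.74 F2117
G1 X75.57 Y248.87 F2117
G1 X63.70 Y220.23 F2117
G1 X75.57 Y191.59 F2117
G1 X104.21 Y179.72 F2117
G1 X132.85 Y191.59 F2117
G1 X144.72 Y220.23 F2117
M5
G00 X98.84 Y233.30
M4 S471
G1 X283.71 Y160.06 F2117
G1 X14.74 Y288.01 F2117
G1 X31.19 Y13.64 F2117
G1 X238.71 Y276.21 F2117
M5
G00 X162.17 Y149.18
M4 S240
G1 X168.68 Y172.04 F3677
G1 X158.45 Y193.99 F3677
G1 X141.44 Y206.88 F3677
G1 X127.63 Y202.56 F3677
M5
G00 X100.34 Y280.22
M4 S471
G1 X109.98 Y280.22 F2117
G1 X109.98 Y178.84 F2117
G1 X100.34 Y178.84 F2117
G1 X100.34 Y280.22 F2117
M5
G00 X264.12 Y197.91
M4 S240
G1 X240.15 Y255.79 F3677
G1 X182.27 Y279.76 F3677
G1 X124.39 Y255.79 F3677
G1 X100.42 Y197.91 F3677
G1 X124.39 Y140.03 F3677
G1 X182.27 Y116.06 F3677
G1 X240.15 Y140.03 F3677
G1 X264.12 Y197.91 F3677
M5
G00 X0.00 Y0.00

Since the viewBox matches the mm dimensions, user units are millimetres directly. The only transform is the Y-flip y_m = 298.32 − y_svg.

Shape 1 is a closed polygon drawn with `<polygon>`. Its stroke #0000ff means score at S471, F2117. After flipping Y the toolpath is (312.95,260.29) → (286.21,20.67) → (47.35,176.90) → (188.79,7.44) → (168.32,93.53) → (312.95,260.29), returning to the start.

Shape 2 is a circle drawn with `<circle>`. Its stroke #0000ff means score at S471, F2117. After flipping Y the toolpath is (144.72,220.23) → (132.85,248.87) → (104.21,260.74) → (75.57,248.87) → (63.70,220.23) → (75.57,191.59) → (104.21,179.72) → (132.85,191.59) → (144.72,220.23), returning to the start.

Shape 3 is a open polyline drawn with `<path>`. Its stroke #0000ff means score at S471, F2117. After flipping Y the toolpath is (98.84,233.30) → (283.71,160.06) → (14.74,288.01) → (31.19,13.64) → (238.71,276.21).

Shape 4 is a cubic bezier drawn with `<path>`. Its stroke #ff0000 means engrave at S240, F3677. After flipping Y the toolpath is (162.17,149.18) → (168.68,172.04) → (158.45,193.99) → (141.44,206.88) → (127.63,202.56).

Shape 5 is a rectangle drawn with `<path>`. Its stroke #0000ff means score at S471, F2117. After flipping Y the toolpath is (100.34,280.22) → (109.98,280.22) → (109.98,178.84) → (100.34,178.84) → (100.34,280.22), returning to the start.

Shape 6 is a circle drawn with `<circle>`. Its stroke #ff0000 means engrave at S240, F3677. After flipping Y the toolpath is (264.12,197.91) → (240.15,255.79) → (182.27,279.76) → (124.39,255.79) → (100.42,197.91) → (124.39,140.03) → (182.27,116.06) → (240.15,140.03) → (264.12,197.91), returning to the start.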